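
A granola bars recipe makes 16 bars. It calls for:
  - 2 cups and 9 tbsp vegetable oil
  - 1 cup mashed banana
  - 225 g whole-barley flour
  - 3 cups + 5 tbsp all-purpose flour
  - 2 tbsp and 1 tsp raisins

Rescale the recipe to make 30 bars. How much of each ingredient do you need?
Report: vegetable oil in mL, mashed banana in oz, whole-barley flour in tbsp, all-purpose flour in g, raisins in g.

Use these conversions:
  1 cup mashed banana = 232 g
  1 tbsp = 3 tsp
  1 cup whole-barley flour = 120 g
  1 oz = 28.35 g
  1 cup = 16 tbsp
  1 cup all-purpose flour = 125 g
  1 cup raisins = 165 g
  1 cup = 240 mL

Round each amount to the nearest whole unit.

vegetable oil: 1153 mL; mashed banana: 15 oz; whole-barley flour: 56 tbsp; all-purpose flour: 776 g; raisins: 45 g

Scaling factor: 30/16 = 15/8 = 1.875.
vegetable oil: (2 cup + 9 tbsp = 2.5625 cup) × 15/8 × 240 mL/cup ≈ 1153 mL
mashed banana: 1 cup × 15/8 × 232 g/cup ÷ 28.35 g/oz ≈ 15 oz
whole-barley flour: 225 g × 15/8 ÷ 120 g/cup × 16 tbsp/cup ≈ 56 tbsp
all-purpose flour: (3 cup + 5 tbsp = 3.3125 cup) × 15/8 × 125 g/cup ≈ 776 g
raisins: (2 tbsp + 1 tsp = 7/3 tbsp) × 15/8 ÷ 16 tbsp/cup × 165 g/cup ≈ 45 g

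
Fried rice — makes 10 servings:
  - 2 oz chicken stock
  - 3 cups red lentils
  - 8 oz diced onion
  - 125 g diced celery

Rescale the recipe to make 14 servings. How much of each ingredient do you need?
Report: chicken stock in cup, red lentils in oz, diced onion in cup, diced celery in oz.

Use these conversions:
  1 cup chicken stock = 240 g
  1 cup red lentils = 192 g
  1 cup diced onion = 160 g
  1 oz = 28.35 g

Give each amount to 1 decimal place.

chicken stock: 0.3 cup; red lentils: 28.4 oz; diced onion: 2.0 cup; diced celery: 6.2 oz

Scaling factor: 14/10 = 7/5 = 1.4.
chicken stock: 2 oz × 7/5 × 28.35 g/oz ÷ 240 g/cup ≈ 0.3 cup
red lentils: 3 cup × 7/5 × 192 g/cup ÷ 28.35 g/oz ≈ 28.4 oz
diced onion: 8 oz × 7/5 × 28.35 g/oz ÷ 160 g/cup ≈ 2.0 cup
diced celery: 125 g × 7/5 ÷ 28.35 g/oz ≈ 6.2 oz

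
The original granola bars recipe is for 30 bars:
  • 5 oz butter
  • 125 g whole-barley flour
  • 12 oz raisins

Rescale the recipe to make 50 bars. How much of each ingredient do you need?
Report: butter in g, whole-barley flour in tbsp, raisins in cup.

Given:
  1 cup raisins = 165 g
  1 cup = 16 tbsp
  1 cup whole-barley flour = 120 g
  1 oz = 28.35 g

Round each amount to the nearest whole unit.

Scaling factor: 50/30 = 5/3.
butter: 5 oz × 5/3 × 28.35 g/oz ≈ 236 g
whole-barley flour: 125 g × 5/3 ÷ 120 g/cup × 16 tbsp/cup ≈ 28 tbsp
raisins: 12 oz × 5/3 × 28.35 g/oz ÷ 165 g/cup ≈ 3 cup

butter: 236 g; whole-barley flour: 28 tbsp; raisins: 3 cup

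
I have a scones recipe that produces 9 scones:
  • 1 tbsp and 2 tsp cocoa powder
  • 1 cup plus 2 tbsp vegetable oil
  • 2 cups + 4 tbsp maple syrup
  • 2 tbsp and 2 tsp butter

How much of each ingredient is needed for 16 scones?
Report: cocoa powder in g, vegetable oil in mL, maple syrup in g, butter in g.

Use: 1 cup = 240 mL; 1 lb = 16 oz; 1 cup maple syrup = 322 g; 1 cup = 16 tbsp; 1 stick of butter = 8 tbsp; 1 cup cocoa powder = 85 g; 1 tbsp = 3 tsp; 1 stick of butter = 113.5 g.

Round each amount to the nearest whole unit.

cocoa powder: 16 g; vegetable oil: 480 mL; maple syrup: 1288 g; butter: 67 g

Scaling factor: 16/9.
cocoa powder: (1 tbsp + 2 tsp = 5/3 tbsp) × 16/9 ÷ 16 tbsp/cup × 85 g/cup ≈ 16 g
vegetable oil: (1 cup + 2 tbsp = 1.125 cup) × 16/9 × 240 mL/cup = 480 mL
maple syrup: (2 cup + 4 tbsp = 2.25 cup) × 16/9 × 322 g/cup = 1288 g
butter: (2 tbsp + 2 tsp = 8/3 tbsp) × 16/9 ÷ 8 tbsp/stick × 113.5 g/stick ≈ 67 g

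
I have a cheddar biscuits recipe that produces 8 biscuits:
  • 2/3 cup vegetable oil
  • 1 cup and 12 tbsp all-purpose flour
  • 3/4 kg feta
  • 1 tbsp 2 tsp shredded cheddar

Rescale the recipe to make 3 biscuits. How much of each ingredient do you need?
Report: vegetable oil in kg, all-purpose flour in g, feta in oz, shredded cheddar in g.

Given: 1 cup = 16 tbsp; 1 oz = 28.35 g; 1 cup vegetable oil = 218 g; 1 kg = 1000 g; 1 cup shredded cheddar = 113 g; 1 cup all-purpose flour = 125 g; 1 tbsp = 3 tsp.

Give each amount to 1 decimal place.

vegetable oil: 0.1 kg; all-purpose flour: 82.0 g; feta: 9.9 oz; shredded cheddar: 4.4 g

Scaling factor: 3/8 = 0.375.
vegetable oil: 2/3 cup × 3/8 × 218 g/cup ÷ 1000 g/kg ≈ 0.1 kg
all-purpose flour: (1 cup + 12 tbsp = 1.75 cup) × 3/8 × 125 g/cup ≈ 82.0 g
feta: 0.75 kg × 3/8 × 1000 g/kg ÷ 28.35 g/oz ≈ 9.9 oz
shredded cheddar: (1 tbsp + 2 tsp = 5/3 tbsp) × 3/8 ÷ 16 tbsp/cup × 113 g/cup ≈ 4.4 g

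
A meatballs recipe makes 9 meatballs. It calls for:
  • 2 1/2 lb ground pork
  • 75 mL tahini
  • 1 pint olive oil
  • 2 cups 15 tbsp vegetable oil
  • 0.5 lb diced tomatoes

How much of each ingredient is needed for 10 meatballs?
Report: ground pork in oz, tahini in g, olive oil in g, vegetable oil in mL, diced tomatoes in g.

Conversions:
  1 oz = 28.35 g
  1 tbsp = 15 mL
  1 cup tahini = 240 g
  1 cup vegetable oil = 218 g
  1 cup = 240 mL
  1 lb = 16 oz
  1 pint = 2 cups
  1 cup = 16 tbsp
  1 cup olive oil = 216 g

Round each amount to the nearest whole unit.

ground pork: 44 oz; tahini: 83 g; olive oil: 480 g; vegetable oil: 783 mL; diced tomatoes: 252 g

Scaling factor: 10/9.
ground pork: 2.5 lb × 10/9 × 16 oz/lb ≈ 44 oz
tahini: 75 mL × 10/9 ÷ 240 mL/cup × 240 g/cup ≈ 83 g
olive oil: 1 pint × 10/9 × 2 cup/pint × 216 g/cup = 480 g
vegetable oil: (2 cup + 15 tbsp = 2.9375 cup) × 10/9 × 240 mL/cup ≈ 783 mL
diced tomatoes: 0.5 lb × 10/9 × 16 oz/lb × 28.35 g/oz = 252 g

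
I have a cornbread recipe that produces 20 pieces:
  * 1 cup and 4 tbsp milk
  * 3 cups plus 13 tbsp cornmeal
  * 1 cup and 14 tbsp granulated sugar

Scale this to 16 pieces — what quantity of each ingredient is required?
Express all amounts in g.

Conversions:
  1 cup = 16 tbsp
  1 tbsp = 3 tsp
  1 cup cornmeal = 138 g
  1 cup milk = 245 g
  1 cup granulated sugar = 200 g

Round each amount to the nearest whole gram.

Scaling factor: 16/20 = 4/5 = 0.8.
milk: (1 cup + 4 tbsp = 1.25 cup) × 4/5 × 245 g/cup = 245 g
cornmeal: (3 cup + 13 tbsp = 3.8125 cup) × 4/5 × 138 g/cup ≈ 421 g
granulated sugar: (1 cup + 14 tbsp = 1.875 cup) × 4/5 × 200 g/cup = 300 g

milk: 245 g; cornmeal: 421 g; granulated sugar: 300 g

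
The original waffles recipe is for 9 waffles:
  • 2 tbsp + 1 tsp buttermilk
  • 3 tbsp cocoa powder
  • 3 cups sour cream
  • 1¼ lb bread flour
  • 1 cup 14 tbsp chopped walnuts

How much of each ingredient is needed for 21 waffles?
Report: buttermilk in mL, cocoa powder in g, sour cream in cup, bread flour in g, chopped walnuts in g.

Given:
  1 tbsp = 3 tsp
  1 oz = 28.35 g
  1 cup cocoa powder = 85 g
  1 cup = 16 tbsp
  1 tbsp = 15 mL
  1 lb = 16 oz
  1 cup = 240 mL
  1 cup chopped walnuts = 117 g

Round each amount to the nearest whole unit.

buttermilk: 82 mL; cocoa powder: 37 g; sour cream: 7 cup; bread flour: 1323 g; chopped walnuts: 512 g

Scaling factor: 21/9 = 7/3.
buttermilk: (2 tbsp + 1 tsp = 7/3 tbsp) × 7/3 × 15 mL/tbsp ≈ 82 mL
cocoa powder: 3 tbsp × 7/3 ÷ 16 tbsp/cup × 85 g/cup ≈ 37 g
sour cream: 3 cup × 7/3 = 7 cup
bread flour: 1.25 lb × 7/3 × 16 oz/lb × 28.35 g/oz = 1323 g
chopped walnuts: (1 cup + 14 tbsp = 1.875 cup) × 7/3 × 117 g/cup ≈ 512 g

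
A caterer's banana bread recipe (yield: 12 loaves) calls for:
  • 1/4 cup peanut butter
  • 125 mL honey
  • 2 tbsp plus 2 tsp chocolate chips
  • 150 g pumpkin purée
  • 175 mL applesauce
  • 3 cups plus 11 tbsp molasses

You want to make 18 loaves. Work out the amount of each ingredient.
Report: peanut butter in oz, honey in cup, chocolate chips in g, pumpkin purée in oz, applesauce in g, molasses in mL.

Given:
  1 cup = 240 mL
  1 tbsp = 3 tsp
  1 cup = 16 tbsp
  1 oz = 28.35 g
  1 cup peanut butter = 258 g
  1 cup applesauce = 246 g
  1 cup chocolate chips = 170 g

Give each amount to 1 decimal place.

peanut butter: 3.4 oz; honey: 0.8 cup; chocolate chips: 42.5 g; pumpkin purée: 7.9 oz; applesauce: 269.1 g; molasses: 1327.5 mL

Scaling factor: 18/12 = 3/2 = 1.5.
peanut butter: 0.25 cup × 3/2 × 258 g/cup ÷ 28.35 g/oz ≈ 3.4 oz
honey: 125 mL × 3/2 ÷ 240 mL/cup ≈ 0.8 cup
chocolate chips: (2 tbsp + 2 tsp = 8/3 tbsp) × 3/2 ÷ 16 tbsp/cup × 170 g/cup = 42.5 g
pumpkin purée: 150 g × 3/2 ÷ 28.35 g/oz ≈ 7.9 oz
applesauce: 175 mL × 3/2 ÷ 240 mL/cup × 246 g/cup ≈ 269.1 g
molasses: (3 cup + 11 tbsp = 3.6875 cup) × 3/2 × 240 mL/cup = 1327.5 mL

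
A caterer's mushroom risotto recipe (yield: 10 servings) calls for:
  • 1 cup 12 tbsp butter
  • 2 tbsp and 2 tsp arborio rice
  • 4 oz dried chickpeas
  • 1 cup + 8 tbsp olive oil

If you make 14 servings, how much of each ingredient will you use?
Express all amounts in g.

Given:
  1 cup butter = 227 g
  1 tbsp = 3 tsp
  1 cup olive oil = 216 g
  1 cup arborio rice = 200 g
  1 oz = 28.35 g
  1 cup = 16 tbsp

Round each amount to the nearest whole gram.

butter: 556 g; arborio rice: 47 g; dried chickpeas: 159 g; olive oil: 454 g

Scaling factor: 14/10 = 7/5 = 1.4.
butter: (1 cup + 12 tbsp = 1.75 cup) × 7/5 × 227 g/cup ≈ 556 g
arborio rice: (2 tbsp + 2 tsp = 8/3 tbsp) × 7/5 ÷ 16 tbsp/cup × 200 g/cup ≈ 47 g
dried chickpeas: 4 oz × 7/5 × 28.35 g/oz ≈ 159 g
olive oil: (1 cup + 8 tbsp = 1.5 cup) × 7/5 × 216 g/cup ≈ 454 g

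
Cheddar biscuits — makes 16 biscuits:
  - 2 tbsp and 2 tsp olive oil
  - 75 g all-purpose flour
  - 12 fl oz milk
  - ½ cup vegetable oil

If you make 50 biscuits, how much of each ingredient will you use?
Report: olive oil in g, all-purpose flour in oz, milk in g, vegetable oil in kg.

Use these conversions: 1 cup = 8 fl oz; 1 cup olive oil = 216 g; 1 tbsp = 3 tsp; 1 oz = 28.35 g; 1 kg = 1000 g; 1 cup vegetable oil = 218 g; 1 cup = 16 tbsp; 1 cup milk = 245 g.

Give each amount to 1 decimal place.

Scaling factor: 50/16 = 25/8 = 3.125.
olive oil: (2 tbsp + 2 tsp = 8/3 tbsp) × 25/8 ÷ 16 tbsp/cup × 216 g/cup = 112.5 g
all-purpose flour: 75 g × 25/8 ÷ 28.35 g/oz ≈ 8.3 oz
milk: 12 fl oz × 25/8 ÷ 8 fl oz/cup × 245 g/cup ≈ 1148.4 g
vegetable oil: 0.5 cup × 25/8 × 218 g/cup ÷ 1000 g/kg ≈ 0.3 kg

olive oil: 112.5 g; all-purpose flour: 8.3 oz; milk: 1148.4 g; vegetable oil: 0.3 kg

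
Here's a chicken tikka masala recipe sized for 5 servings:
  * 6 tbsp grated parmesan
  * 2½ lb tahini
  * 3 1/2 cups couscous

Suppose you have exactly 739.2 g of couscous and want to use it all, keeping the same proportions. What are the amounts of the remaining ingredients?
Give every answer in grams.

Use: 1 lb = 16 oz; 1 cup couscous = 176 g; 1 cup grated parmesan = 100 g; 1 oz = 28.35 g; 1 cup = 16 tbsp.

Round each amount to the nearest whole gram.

The original recipe has 616 g of couscous, so the scaling factor is 739.2 ÷ 616 = 6/5 = 1.2.
grated parmesan: 6 tbsp × 6/5 ÷ 16 tbsp/cup × 100 g/cup = 45 g
tahini: 2.5 lb × 6/5 × 16 oz/lb × 28.35 g/oz ≈ 1361 g

grated parmesan: 45 g; tahini: 1361 g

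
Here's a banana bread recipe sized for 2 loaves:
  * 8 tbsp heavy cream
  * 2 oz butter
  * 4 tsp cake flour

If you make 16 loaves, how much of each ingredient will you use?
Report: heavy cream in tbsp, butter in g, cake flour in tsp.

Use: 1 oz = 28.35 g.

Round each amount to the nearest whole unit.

heavy cream: 64 tbsp; butter: 454 g; cake flour: 32 tsp

Scaling factor: 16/2 = 8.
heavy cream: 8 tbsp × 8 = 64 tbsp
butter: 2 oz × 8 × 28.35 g/oz ≈ 454 g
cake flour: 4 tsp × 8 = 32 tsp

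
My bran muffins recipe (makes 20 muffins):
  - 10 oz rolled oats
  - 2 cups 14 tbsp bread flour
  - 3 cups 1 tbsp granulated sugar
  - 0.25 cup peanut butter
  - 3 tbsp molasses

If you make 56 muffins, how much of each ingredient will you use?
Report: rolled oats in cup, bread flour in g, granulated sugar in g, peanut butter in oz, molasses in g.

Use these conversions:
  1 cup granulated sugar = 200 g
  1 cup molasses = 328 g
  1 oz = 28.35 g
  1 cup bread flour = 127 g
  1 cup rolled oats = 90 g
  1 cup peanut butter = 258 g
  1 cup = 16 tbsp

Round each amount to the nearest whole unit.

rolled oats: 9 cup; bread flour: 1022 g; granulated sugar: 1715 g; peanut butter: 6 oz; molasses: 172 g

Scaling factor: 56/20 = 14/5 = 2.8.
rolled oats: 10 oz × 14/5 × 28.35 g/oz ÷ 90 g/cup ≈ 9 cup
bread flour: (2 cup + 14 tbsp = 2.875 cup) × 14/5 × 127 g/cup ≈ 1022 g
granulated sugar: (3 cup + 1 tbsp = 3.0625 cup) × 14/5 × 200 g/cup = 1715 g
peanut butter: 0.25 cup × 14/5 × 258 g/cup ÷ 28.35 g/oz ≈ 6 oz
molasses: 3 tbsp × 14/5 ÷ 16 tbsp/cup × 328 g/cup ≈ 172 g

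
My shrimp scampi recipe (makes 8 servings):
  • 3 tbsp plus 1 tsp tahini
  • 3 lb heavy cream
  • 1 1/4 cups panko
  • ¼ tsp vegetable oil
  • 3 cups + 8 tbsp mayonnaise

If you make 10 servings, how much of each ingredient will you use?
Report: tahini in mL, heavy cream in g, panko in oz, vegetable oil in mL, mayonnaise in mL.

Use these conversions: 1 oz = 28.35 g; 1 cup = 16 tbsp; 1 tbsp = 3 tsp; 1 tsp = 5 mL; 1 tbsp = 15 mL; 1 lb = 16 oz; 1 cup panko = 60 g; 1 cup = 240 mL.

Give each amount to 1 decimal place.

tahini: 62.5 mL; heavy cream: 1701.0 g; panko: 3.3 oz; vegetable oil: 1.6 mL; mayonnaise: 1050.0 mL

Scaling factor: 10/8 = 5/4 = 1.25.
tahini: (3 tbsp + 1 tsp = 10/3 tbsp) × 5/4 × 15 mL/tbsp = 62.5 mL
heavy cream: 3 lb × 5/4 × 16 oz/lb × 28.35 g/oz = 1701.0 g
panko: 1.25 cup × 5/4 × 60 g/cup ÷ 28.35 g/oz ≈ 3.3 oz
vegetable oil: 0.25 tsp × 5/4 × 5 mL/tsp ≈ 1.6 mL
mayonnaise: (3 cup + 8 tbsp = 3.5 cup) × 5/4 × 240 mL/cup = 1050.0 mL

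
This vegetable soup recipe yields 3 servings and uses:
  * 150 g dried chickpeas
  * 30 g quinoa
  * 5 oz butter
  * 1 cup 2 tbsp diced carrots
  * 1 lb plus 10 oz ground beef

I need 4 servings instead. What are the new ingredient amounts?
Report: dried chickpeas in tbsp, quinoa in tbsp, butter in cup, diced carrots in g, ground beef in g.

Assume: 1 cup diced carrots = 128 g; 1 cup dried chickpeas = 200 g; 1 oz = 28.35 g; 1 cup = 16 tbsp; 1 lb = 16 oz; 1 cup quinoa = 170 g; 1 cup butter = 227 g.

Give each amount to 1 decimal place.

Scaling factor: 4/3.
dried chickpeas: 150 g × 4/3 ÷ 200 g/cup × 16 tbsp/cup = 16.0 tbsp
quinoa: 30 g × 4/3 ÷ 170 g/cup × 16 tbsp/cup ≈ 3.8 tbsp
butter: 5 oz × 4/3 × 28.35 g/oz ÷ 227 g/cup ≈ 0.8 cup
diced carrots: (1 cup + 2 tbsp = 1.125 cup) × 4/3 × 128 g/cup = 192.0 g
ground beef: (1 lb + 10 oz = 1.625 lb) × 4/3 × 16 oz/lb × 28.35 g/oz = 982.8 g

dried chickpeas: 16.0 tbsp; quinoa: 3.8 tbsp; butter: 0.8 cup; diced carrots: 192.0 g; ground beef: 982.8 g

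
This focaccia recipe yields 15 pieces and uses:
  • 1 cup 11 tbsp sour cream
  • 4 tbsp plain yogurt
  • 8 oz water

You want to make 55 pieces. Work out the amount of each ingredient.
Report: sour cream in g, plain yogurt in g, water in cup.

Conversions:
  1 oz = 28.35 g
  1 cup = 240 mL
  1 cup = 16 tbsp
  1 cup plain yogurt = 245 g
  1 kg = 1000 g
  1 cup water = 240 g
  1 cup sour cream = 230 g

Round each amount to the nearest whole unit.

sour cream: 1423 g; plain yogurt: 225 g; water: 3 cup

Scaling factor: 55/15 = 11/3.
sour cream: (1 cup + 11 tbsp = 1.6875 cup) × 11/3 × 230 g/cup ≈ 1423 g
plain yogurt: 4 tbsp × 11/3 ÷ 16 tbsp/cup × 245 g/cup ≈ 225 g
water: 8 oz × 11/3 × 28.35 g/oz ÷ 240 g/cup ≈ 3 cup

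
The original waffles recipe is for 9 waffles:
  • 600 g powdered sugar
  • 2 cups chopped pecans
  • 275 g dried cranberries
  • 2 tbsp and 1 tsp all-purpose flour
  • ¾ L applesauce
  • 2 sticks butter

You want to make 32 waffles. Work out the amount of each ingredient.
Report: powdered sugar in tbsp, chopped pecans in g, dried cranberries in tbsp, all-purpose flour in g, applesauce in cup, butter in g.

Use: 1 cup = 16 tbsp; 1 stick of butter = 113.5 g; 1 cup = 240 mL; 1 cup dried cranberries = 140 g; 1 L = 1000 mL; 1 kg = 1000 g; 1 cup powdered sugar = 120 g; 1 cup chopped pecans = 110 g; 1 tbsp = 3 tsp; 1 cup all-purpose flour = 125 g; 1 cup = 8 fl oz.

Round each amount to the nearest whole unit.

Scaling factor: 32/9.
powdered sugar: 600 g × 32/9 ÷ 120 g/cup × 16 tbsp/cup ≈ 284 tbsp
chopped pecans: 2 cup × 32/9 × 110 g/cup ≈ 782 g
dried cranberries: 275 g × 32/9 ÷ 140 g/cup × 16 tbsp/cup ≈ 112 tbsp
all-purpose flour: (2 tbsp + 1 tsp = 7/3 tbsp) × 32/9 ÷ 16 tbsp/cup × 125 g/cup ≈ 65 g
applesauce: 0.75 L × 32/9 × 1000 mL/L ÷ 240 mL/cup ≈ 11 cup
butter: 2 stick × 32/9 × 113.5 g/stick ≈ 807 g

powdered sugar: 284 tbsp; chopped pecans: 782 g; dried cranberries: 112 tbsp; all-purpose flour: 65 g; applesauce: 11 cup; butter: 807 g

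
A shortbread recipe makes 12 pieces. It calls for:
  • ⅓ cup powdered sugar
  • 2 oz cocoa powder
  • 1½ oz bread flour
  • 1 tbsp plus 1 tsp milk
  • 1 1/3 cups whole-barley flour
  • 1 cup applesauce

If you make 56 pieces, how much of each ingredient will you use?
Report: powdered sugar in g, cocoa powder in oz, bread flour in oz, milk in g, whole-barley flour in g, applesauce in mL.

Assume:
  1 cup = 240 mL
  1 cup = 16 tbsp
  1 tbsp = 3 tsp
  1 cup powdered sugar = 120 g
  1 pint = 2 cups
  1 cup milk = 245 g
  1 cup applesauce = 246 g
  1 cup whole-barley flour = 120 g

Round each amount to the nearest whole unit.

Scaling factor: 56/12 = 14/3.
powdered sugar: 1/3 cup × 14/3 × 120 g/cup ≈ 187 g
cocoa powder: 2 oz × 14/3 ≈ 9 oz
bread flour: 1.5 oz × 14/3 = 7 oz
milk: (1 tbsp + 1 tsp = 4/3 tbsp) × 14/3 ÷ 16 tbsp/cup × 245 g/cup ≈ 95 g
whole-barley flour: 4/3 cup × 14/3 × 120 g/cup ≈ 747 g
applesauce: 1 cup × 14/3 × 240 mL/cup = 1120 mL

powdered sugar: 187 g; cocoa powder: 9 oz; bread flour: 7 oz; milk: 95 g; whole-barley flour: 747 g; applesauce: 1120 mL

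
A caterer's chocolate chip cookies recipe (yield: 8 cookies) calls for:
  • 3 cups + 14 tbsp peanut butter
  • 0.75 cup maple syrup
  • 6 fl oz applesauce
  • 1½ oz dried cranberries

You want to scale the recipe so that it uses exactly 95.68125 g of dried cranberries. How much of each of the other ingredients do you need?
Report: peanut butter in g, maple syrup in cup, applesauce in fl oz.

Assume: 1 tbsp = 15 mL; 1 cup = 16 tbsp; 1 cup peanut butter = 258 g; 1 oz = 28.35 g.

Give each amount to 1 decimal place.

The original recipe has 42.525 g of dried cranberries, so the scaling factor is 95.68125 ÷ 42.525 = 9/4 = 2.25.
peanut butter: (3 cup + 14 tbsp = 3.875 cup) × 9/4 × 258 g/cup ≈ 2249.4 g
maple syrup: 0.75 cup × 9/4 ≈ 1.7 cup
applesauce: 6 fl oz × 9/4 = 13.5 fl oz

peanut butter: 2249.4 g; maple syrup: 1.7 cup; applesauce: 13.5 fl oz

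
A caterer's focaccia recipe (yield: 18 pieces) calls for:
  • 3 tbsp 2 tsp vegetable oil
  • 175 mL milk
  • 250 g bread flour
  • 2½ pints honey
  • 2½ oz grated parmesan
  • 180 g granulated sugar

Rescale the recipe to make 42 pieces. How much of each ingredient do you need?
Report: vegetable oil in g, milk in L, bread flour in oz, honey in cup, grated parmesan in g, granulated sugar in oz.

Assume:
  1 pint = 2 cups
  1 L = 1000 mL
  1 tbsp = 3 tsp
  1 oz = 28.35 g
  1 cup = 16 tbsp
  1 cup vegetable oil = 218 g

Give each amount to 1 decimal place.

vegetable oil: 116.6 g; milk: 0.4 L; bread flour: 20.6 oz; honey: 11.7 cup; grated parmesan: 165.4 g; granulated sugar: 14.8 oz

Scaling factor: 42/18 = 7/3.
vegetable oil: (3 tbsp + 2 tsp = 11/3 tbsp) × 7/3 ÷ 16 tbsp/cup × 218 g/cup ≈ 116.6 g
milk: 175 mL × 7/3 ÷ 1000 mL/L ≈ 0.4 L
bread flour: 250 g × 7/3 ÷ 28.35 g/oz ≈ 20.6 oz
honey: 2.5 pint × 7/3 × 2 cup/pint ≈ 11.7 cup
grated parmesan: 2.5 oz × 7/3 × 28.35 g/oz ≈ 165.4 g
granulated sugar: 180 g × 7/3 ÷ 28.35 g/oz ≈ 14.8 oz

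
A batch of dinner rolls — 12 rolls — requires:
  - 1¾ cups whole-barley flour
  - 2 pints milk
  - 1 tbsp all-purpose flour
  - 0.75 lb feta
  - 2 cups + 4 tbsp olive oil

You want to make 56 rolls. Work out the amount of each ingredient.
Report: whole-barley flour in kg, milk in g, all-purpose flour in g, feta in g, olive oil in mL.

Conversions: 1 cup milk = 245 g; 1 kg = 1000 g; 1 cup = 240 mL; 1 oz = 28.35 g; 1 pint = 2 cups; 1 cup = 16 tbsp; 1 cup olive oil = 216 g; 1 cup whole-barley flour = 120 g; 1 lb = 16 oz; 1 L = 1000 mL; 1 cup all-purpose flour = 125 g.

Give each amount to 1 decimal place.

whole-barley flour: 1.0 kg; milk: 4573.3 g; all-purpose flour: 36.5 g; feta: 1587.6 g; olive oil: 2520.0 mL

Scaling factor: 56/12 = 14/3.
whole-barley flour: 1.75 cup × 14/3 × 120 g/cup ÷ 1000 g/kg ≈ 1.0 kg
milk: 2 pint × 14/3 × 2 cup/pint × 245 g/cup ≈ 4573.3 g
all-purpose flour: 1 tbsp × 14/3 ÷ 16 tbsp/cup × 125 g/cup ≈ 36.5 g
feta: 0.75 lb × 14/3 × 16 oz/lb × 28.35 g/oz = 1587.6 g
olive oil: (2 cup + 4 tbsp = 2.25 cup) × 14/3 × 240 mL/cup = 2520.0 mL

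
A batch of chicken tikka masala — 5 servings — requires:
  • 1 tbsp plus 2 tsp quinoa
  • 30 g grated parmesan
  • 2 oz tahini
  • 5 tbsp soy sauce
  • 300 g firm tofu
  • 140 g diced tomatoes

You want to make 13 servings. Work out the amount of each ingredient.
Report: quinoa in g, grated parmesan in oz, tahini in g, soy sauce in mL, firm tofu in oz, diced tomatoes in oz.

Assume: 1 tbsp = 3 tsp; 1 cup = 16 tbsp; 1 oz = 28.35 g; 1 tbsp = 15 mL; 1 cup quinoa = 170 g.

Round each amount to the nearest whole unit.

Scaling factor: 13/5 = 2.6.
quinoa: (1 tbsp + 2 tsp = 5/3 tbsp) × 13/5 ÷ 16 tbsp/cup × 170 g/cup ≈ 46 g
grated parmesan: 30 g × 13/5 ÷ 28.35 g/oz ≈ 3 oz
tahini: 2 oz × 13/5 × 28.35 g/oz ≈ 147 g
soy sauce: 5 tbsp × 13/5 × 15 mL/tbsp = 195 mL
firm tofu: 300 g × 13/5 ÷ 28.35 g/oz ≈ 28 oz
diced tomatoes: 140 g × 13/5 ÷ 28.35 g/oz ≈ 13 oz

quinoa: 46 g; grated parmesan: 3 oz; tahini: 147 g; soy sauce: 195 mL; firm tofu: 28 oz; diced tomatoes: 13 oz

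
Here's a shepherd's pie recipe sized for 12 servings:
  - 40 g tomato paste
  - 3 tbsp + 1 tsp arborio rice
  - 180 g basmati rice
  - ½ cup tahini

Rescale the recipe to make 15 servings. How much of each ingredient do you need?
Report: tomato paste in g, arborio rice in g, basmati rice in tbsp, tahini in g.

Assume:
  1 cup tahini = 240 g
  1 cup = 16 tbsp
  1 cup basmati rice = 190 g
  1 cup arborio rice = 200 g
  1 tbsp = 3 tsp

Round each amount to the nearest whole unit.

tomato paste: 50 g; arborio rice: 52 g; basmati rice: 19 tbsp; tahini: 150 g

Scaling factor: 15/12 = 5/4 = 1.25.
tomato paste: 40 g × 5/4 = 50 g
arborio rice: (3 tbsp + 1 tsp = 10/3 tbsp) × 5/4 ÷ 16 tbsp/cup × 200 g/cup ≈ 52 g
basmati rice: 180 g × 5/4 ÷ 190 g/cup × 16 tbsp/cup ≈ 19 tbsp
tahini: 0.5 cup × 5/4 × 240 g/cup = 150 g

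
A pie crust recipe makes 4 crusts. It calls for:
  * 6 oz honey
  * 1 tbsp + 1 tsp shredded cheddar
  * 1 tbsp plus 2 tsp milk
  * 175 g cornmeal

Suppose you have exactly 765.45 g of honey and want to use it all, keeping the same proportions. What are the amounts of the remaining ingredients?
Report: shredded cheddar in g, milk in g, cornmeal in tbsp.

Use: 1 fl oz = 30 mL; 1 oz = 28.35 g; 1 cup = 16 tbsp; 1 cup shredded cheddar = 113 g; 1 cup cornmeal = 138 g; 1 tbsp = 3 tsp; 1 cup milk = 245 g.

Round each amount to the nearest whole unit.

shredded cheddar: 42 g; milk: 115 g; cornmeal: 91 tbsp

The original recipe has 170.1 g of honey, so the scaling factor is 765.45 ÷ 170.1 = 9/2 = 4.5.
shredded cheddar: (1 tbsp + 1 tsp = 4/3 tbsp) × 9/2 ÷ 16 tbsp/cup × 113 g/cup ≈ 42 g
milk: (1 tbsp + 2 tsp = 5/3 tbsp) × 9/2 ÷ 16 tbsp/cup × 245 g/cup ≈ 115 g
cornmeal: 175 g × 9/2 ÷ 138 g/cup × 16 tbsp/cup ≈ 91 tbsp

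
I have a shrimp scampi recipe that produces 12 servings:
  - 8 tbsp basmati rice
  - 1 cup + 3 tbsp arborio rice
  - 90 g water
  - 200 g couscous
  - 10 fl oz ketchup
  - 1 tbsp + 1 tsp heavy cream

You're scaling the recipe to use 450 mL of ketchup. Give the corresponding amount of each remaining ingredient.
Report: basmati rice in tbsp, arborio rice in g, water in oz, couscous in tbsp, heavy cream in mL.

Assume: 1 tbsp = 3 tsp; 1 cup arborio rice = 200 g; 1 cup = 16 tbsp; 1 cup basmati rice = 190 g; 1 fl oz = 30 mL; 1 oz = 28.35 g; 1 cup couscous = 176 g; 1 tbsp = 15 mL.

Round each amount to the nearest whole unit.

The original recipe has 300 mL of ketchup, so the scaling factor is 450 ÷ 300 = 3/2 = 1.5.
basmati rice: 8 tbsp × 3/2 = 12 tbsp
arborio rice: (1 cup + 3 tbsp = 1.1875 cup) × 3/2 × 200 g/cup ≈ 356 g
water: 90 g × 3/2 ÷ 28.35 g/oz ≈ 5 oz
couscous: 200 g × 3/2 ÷ 176 g/cup × 16 tbsp/cup ≈ 27 tbsp
heavy cream: (1 tbsp + 1 tsp = 4/3 tbsp) × 3/2 × 15 mL/tbsp = 30 mL

basmati rice: 12 tbsp; arborio rice: 356 g; water: 5 oz; couscous: 27 tbsp; heavy cream: 30 mL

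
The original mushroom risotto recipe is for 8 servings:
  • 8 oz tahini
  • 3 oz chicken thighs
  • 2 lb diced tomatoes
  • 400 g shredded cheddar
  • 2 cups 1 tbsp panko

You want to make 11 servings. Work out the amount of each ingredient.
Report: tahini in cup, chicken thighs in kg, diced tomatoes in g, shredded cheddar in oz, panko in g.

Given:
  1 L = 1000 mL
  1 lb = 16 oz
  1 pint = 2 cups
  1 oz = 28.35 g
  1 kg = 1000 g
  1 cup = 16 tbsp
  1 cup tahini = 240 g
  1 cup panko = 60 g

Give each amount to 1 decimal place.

Scaling factor: 11/8 = 1.375.
tahini: 8 oz × 11/8 × 28.35 g/oz ÷ 240 g/cup ≈ 1.3 cup
chicken thighs: 3 oz × 11/8 × 28.35 g/oz ÷ 1000 g/kg ≈ 0.1 kg
diced tomatoes: 2 lb × 11/8 × 16 oz/lb × 28.35 g/oz = 1247.4 g
shredded cheddar: 400 g × 11/8 ÷ 28.35 g/oz ≈ 19.4 oz
panko: (2 cup + 1 tbsp = 2.0625 cup) × 11/8 × 60 g/cup ≈ 170.2 g

tahini: 1.3 cup; chicken thighs: 0.1 kg; diced tomatoes: 1247.4 g; shredded cheddar: 19.4 oz; panko: 170.2 g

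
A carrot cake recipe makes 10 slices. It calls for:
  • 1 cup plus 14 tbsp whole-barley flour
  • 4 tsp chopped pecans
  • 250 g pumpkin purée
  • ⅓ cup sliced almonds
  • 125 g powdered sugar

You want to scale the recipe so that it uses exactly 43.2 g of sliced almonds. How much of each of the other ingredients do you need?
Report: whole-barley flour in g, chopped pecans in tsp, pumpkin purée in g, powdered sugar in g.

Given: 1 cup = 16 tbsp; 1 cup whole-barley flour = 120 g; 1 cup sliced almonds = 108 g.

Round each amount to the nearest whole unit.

The original recipe has 36 g of sliced almonds, so the scaling factor is 43.2 ÷ 36 = 6/5 = 1.2.
whole-barley flour: (1 cup + 14 tbsp = 1.875 cup) × 6/5 × 120 g/cup = 270 g
chopped pecans: 4 tsp × 6/5 ≈ 5 tsp
pumpkin purée: 250 g × 6/5 = 300 g
powdered sugar: 125 g × 6/5 = 150 g

whole-barley flour: 270 g; chopped pecans: 5 tsp; pumpkin purée: 300 g; powdered sugar: 150 g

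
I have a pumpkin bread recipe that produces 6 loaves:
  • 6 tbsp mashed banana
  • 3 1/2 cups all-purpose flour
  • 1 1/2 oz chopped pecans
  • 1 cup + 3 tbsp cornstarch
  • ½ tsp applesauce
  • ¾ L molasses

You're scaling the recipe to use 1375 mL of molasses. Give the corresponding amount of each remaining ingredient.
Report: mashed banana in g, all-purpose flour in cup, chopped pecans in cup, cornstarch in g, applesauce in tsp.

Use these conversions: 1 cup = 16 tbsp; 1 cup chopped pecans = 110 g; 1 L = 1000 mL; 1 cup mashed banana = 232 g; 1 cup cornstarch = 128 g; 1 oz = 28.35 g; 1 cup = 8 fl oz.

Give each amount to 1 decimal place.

mashed banana: 159.5 g; all-purpose flour: 6.4 cup; chopped pecans: 0.7 cup; cornstarch: 278.7 g; applesauce: 0.9 tsp

The original recipe has 750 mL of molasses, so the scaling factor is 1375 ÷ 750 = 11/6.
mashed banana: 6 tbsp × 11/6 ÷ 16 tbsp/cup × 232 g/cup = 159.5 g
all-purpose flour: 3.5 cup × 11/6 ≈ 6.4 cup
chopped pecans: 1.5 oz × 11/6 × 28.35 g/oz ÷ 110 g/cup ≈ 0.7 cup
cornstarch: (1 cup + 3 tbsp = 1.1875 cup) × 11/6 × 128 g/cup ≈ 278.7 g
applesauce: 0.5 tsp × 11/6 ≈ 0.9 tsp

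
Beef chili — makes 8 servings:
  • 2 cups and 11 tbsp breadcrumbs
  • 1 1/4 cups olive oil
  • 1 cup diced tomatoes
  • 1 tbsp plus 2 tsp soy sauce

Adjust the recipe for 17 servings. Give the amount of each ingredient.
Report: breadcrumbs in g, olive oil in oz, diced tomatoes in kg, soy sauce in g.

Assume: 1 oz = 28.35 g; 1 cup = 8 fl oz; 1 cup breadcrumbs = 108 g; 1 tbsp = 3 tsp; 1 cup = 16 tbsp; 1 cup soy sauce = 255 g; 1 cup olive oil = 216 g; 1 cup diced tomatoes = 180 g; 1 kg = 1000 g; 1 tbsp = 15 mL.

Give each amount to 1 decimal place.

breadcrumbs: 616.8 g; olive oil: 20.2 oz; diced tomatoes: 0.4 kg; soy sauce: 56.4 g

Scaling factor: 17/8 = 2.125.
breadcrumbs: (2 cup + 11 tbsp = 2.6875 cup) × 17/8 × 108 g/cup ≈ 616.8 g
olive oil: 1.25 cup × 17/8 × 216 g/cup ÷ 28.35 g/oz ≈ 20.2 oz
diced tomatoes: 1 cup × 17/8 × 180 g/cup ÷ 1000 g/kg ≈ 0.4 kg
soy sauce: (1 tbsp + 2 tsp = 5/3 tbsp) × 17/8 ÷ 16 tbsp/cup × 255 g/cup ≈ 56.4 g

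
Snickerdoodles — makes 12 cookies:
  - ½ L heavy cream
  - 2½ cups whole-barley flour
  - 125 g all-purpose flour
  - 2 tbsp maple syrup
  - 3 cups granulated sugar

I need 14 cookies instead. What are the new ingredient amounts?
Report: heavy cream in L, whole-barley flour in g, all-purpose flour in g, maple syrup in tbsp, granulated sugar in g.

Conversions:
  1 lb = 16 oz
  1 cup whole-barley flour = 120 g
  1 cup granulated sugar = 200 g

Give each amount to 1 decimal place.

heavy cream: 0.6 L; whole-barley flour: 350.0 g; all-purpose flour: 145.8 g; maple syrup: 2.3 tbsp; granulated sugar: 700.0 g

Scaling factor: 14/12 = 7/6.
heavy cream: 0.5 L × 7/6 ≈ 0.6 L
whole-barley flour: 2.5 cup × 7/6 × 120 g/cup = 350.0 g
all-purpose flour: 125 g × 7/6 ≈ 145.8 g
maple syrup: 2 tbsp × 7/6 ≈ 2.3 tbsp
granulated sugar: 3 cup × 7/6 × 200 g/cup = 700.0 g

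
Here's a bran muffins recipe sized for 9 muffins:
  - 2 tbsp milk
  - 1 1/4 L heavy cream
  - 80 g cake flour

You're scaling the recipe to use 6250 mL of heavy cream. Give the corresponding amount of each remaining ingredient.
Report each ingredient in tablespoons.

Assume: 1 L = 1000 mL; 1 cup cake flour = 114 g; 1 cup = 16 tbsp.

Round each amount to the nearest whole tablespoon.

milk: 10 tbsp; cake flour: 56 tbsp

The original recipe has 1250 mL of heavy cream, so the scaling factor is 6250 ÷ 1250 = 5.
milk: 2 tbsp × 5 = 10 tbsp
cake flour: 80 g × 5 ÷ 114 g/cup × 16 tbsp/cup ≈ 56 tbsp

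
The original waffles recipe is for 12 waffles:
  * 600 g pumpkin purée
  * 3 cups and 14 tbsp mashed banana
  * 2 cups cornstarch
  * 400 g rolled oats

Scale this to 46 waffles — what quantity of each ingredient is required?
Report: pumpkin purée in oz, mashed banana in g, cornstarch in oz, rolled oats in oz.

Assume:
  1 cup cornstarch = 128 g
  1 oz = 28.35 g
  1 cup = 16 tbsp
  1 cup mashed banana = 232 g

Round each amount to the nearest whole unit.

pumpkin purée: 81 oz; mashed banana: 3446 g; cornstarch: 35 oz; rolled oats: 54 oz

Scaling factor: 46/12 = 23/6.
pumpkin purée: 600 g × 23/6 ÷ 28.35 g/oz ≈ 81 oz
mashed banana: (3 cup + 14 tbsp = 3.875 cup) × 23/6 × 232 g/cup ≈ 3446 g
cornstarch: 2 cup × 23/6 × 128 g/cup ÷ 28.35 g/oz ≈ 35 oz
rolled oats: 400 g × 23/6 ÷ 28.35 g/oz ≈ 54 oz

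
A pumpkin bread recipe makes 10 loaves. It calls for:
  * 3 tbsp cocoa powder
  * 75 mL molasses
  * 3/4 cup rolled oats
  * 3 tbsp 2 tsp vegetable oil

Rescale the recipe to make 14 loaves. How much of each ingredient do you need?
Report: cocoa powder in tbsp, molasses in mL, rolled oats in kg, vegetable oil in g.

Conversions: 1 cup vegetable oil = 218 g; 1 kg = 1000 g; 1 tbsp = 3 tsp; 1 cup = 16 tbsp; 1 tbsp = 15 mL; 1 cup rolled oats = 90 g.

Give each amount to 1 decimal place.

Scaling factor: 14/10 = 7/5 = 1.4.
cocoa powder: 3 tbsp × 7/5 = 4.2 tbsp
molasses: 75 mL × 7/5 = 105.0 mL
rolled oats: 0.75 cup × 7/5 × 90 g/cup ÷ 1000 g/kg ≈ 0.1 kg
vegetable oil: (3 tbsp + 2 tsp = 11/3 tbsp) × 7/5 ÷ 16 tbsp/cup × 218 g/cup ≈ 69.9 g

cocoa powder: 4.2 tbsp; molasses: 105.0 mL; rolled oats: 0.1 kg; vegetable oil: 69.9 g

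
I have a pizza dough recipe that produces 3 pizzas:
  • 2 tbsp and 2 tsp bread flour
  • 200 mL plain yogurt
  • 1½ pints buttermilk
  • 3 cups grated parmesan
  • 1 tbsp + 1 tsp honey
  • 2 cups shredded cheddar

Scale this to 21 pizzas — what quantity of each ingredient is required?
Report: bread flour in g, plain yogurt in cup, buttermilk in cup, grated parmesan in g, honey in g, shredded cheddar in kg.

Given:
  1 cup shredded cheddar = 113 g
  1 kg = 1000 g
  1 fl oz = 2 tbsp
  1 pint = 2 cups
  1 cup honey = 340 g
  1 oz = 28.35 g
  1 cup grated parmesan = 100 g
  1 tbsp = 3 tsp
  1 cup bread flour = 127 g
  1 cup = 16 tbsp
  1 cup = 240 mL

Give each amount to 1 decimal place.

bread flour: 148.2 g; plain yogurt: 5.8 cup; buttermilk: 21.0 cup; grated parmesan: 2100.0 g; honey: 198.3 g; shredded cheddar: 1.6 kg

Scaling factor: 21/3 = 7.
bread flour: (2 tbsp + 2 tsp = 8/3 tbsp) × 7 ÷ 16 tbsp/cup × 127 g/cup ≈ 148.2 g
plain yogurt: 200 mL × 7 ÷ 240 mL/cup ≈ 5.8 cup
buttermilk: 1.5 pint × 7 × 2 cup/pint = 21.0 cup
grated parmesan: 3 cup × 7 × 100 g/cup = 2100.0 g
honey: (1 tbsp + 1 tsp = 4/3 tbsp) × 7 ÷ 16 tbsp/cup × 340 g/cup ≈ 198.3 g
shredded cheddar: 2 cup × 7 × 113 g/cup ÷ 1000 g/kg ≈ 1.6 kg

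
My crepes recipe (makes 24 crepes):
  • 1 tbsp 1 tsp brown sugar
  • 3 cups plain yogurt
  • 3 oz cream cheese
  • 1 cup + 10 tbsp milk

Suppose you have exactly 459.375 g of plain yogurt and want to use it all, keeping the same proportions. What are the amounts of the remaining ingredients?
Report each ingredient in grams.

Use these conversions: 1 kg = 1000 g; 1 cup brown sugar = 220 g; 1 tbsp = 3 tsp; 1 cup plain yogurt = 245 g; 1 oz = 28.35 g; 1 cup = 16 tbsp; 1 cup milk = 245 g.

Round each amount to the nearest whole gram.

brown sugar: 11 g; cream cheese: 53 g; milk: 249 g

The original recipe has 735 g of plain yogurt, so the scaling factor is 459.375 ÷ 735 = 5/8 = 0.625.
brown sugar: (1 tbsp + 1 tsp = 4/3 tbsp) × 5/8 ÷ 16 tbsp/cup × 220 g/cup ≈ 11 g
cream cheese: 3 oz × 5/8 × 28.35 g/oz ≈ 53 g
milk: (1 cup + 10 tbsp = 1.625 cup) × 5/8 × 245 g/cup ≈ 249 g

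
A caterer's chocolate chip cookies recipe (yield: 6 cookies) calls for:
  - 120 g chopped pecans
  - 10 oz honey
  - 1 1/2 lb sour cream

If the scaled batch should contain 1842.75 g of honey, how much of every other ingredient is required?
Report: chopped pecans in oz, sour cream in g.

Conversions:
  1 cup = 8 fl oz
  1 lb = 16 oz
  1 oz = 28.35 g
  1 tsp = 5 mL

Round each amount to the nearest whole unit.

chopped pecans: 28 oz; sour cream: 4423 g

The original recipe has 283.5 g of honey, so the scaling factor is 1842.75 ÷ 283.5 = 13/2 = 6.5.
chopped pecans: 120 g × 13/2 ÷ 28.35 g/oz ≈ 28 oz
sour cream: 1.5 lb × 13/2 × 16 oz/lb × 28.35 g/oz ≈ 4423 g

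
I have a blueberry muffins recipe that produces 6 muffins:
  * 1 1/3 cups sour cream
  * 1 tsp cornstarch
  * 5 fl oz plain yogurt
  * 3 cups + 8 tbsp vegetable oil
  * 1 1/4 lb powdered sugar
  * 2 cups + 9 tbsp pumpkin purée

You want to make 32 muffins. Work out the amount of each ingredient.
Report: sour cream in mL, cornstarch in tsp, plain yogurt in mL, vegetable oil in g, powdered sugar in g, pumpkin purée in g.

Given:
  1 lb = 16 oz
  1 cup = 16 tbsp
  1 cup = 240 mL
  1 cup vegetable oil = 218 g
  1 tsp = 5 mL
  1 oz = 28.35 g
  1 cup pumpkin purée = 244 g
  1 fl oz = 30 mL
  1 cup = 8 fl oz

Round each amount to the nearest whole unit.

sour cream: 1707 mL; cornstarch: 5 tsp; plain yogurt: 800 mL; vegetable oil: 4069 g; powdered sugar: 3024 g; pumpkin purée: 3335 g

Scaling factor: 32/6 = 16/3.
sour cream: 4/3 cup × 16/3 × 240 mL/cup ≈ 1707 mL
cornstarch: 1 tsp × 16/3 ≈ 5 tsp
plain yogurt: 5 fl oz × 16/3 × 30 mL/fl oz = 800 mL
vegetable oil: (3 cup + 8 tbsp = 3.5 cup) × 16/3 × 218 g/cup ≈ 4069 g
powdered sugar: 1.25 lb × 16/3 × 16 oz/lb × 28.35 g/oz = 3024 g
pumpkin purée: (2 cup + 9 tbsp = 2.5625 cup) × 16/3 × 244 g/cup ≈ 3335 g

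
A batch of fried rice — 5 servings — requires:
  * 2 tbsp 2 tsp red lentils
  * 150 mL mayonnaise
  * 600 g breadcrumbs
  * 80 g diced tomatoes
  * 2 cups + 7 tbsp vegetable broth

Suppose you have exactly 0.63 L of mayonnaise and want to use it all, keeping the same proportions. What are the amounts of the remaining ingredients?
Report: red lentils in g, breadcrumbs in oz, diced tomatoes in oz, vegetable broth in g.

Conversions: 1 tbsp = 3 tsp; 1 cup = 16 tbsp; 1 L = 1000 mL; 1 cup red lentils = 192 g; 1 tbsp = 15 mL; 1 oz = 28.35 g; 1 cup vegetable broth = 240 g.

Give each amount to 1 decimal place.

The original recipe has 0.15 L of mayonnaise, so the scaling factor is 0.63 ÷ 0.15 = 21/5 = 4.2.
red lentils: (2 tbsp + 2 tsp = 8/3 tbsp) × 21/5 ÷ 16 tbsp/cup × 192 g/cup = 134.4 g
breadcrumbs: 600 g × 21/5 ÷ 28.35 g/oz ≈ 88.9 oz
diced tomatoes: 80 g × 21/5 ÷ 28.35 g/oz ≈ 11.9 oz
vegetable broth: (2 cup + 7 tbsp = 2.4375 cup) × 21/5 × 240 g/cup = 2457.0 g

red lentils: 134.4 g; breadcrumbs: 88.9 oz; diced tomatoes: 11.9 oz; vegetable broth: 2457.0 g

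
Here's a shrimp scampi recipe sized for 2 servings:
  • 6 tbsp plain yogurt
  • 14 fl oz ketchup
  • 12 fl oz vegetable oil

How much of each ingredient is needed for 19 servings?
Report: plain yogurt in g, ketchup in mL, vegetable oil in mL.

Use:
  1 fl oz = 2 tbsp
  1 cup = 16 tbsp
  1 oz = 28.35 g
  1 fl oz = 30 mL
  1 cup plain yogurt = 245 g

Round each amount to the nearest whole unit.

Scaling factor: 19/2 = 9.5.
plain yogurt: 6 tbsp × 19/2 ÷ 16 tbsp/cup × 245 g/cup ≈ 873 g
ketchup: 14 fl oz × 19/2 × 30 mL/fl oz = 3990 mL
vegetable oil: 12 fl oz × 19/2 × 30 mL/fl oz = 3420 mL

plain yogurt: 873 g; ketchup: 3990 mL; vegetable oil: 3420 mL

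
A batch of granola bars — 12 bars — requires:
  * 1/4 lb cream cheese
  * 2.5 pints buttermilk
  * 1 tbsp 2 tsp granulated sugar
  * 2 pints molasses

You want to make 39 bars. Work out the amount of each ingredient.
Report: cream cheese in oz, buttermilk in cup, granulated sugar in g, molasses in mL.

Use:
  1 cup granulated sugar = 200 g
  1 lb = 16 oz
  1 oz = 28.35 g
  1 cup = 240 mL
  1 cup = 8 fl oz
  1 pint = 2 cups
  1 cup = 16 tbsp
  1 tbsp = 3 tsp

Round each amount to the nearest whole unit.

Scaling factor: 39/12 = 13/4 = 3.25.
cream cheese: 0.25 lb × 13/4 × 16 oz/lb = 13 oz
buttermilk: 2.5 pint × 13/4 × 2 cup/pint ≈ 16 cup
granulated sugar: (1 tbsp + 2 tsp = 5/3 tbsp) × 13/4 ÷ 16 tbsp/cup × 200 g/cup ≈ 68 g
molasses: 2 pint × 13/4 × 2 cup/pint × 240 mL/cup = 3120 mL

cream cheese: 13 oz; buttermilk: 16 cup; granulated sugar: 68 g; molasses: 3120 mL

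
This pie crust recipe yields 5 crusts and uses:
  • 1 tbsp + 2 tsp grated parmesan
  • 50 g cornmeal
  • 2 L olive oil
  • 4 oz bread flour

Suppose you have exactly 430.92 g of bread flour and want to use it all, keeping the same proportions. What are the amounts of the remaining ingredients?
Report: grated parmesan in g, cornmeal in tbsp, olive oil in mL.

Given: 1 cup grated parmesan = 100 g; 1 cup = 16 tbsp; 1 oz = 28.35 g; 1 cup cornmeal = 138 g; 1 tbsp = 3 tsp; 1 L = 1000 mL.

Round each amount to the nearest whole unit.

The original recipe has 113.4 g of bread flour, so the scaling factor is 430.92 ÷ 113.4 = 19/5 = 3.8.
grated parmesan: (1 tbsp + 2 tsp = 5/3 tbsp) × 19/5 ÷ 16 tbsp/cup × 100 g/cup ≈ 40 g
cornmeal: 50 g × 19/5 ÷ 138 g/cup × 16 tbsp/cup ≈ 22 tbsp
olive oil: 2 L × 19/5 × 1000 mL/L = 7600 mL

grated parmesan: 40 g; cornmeal: 22 tbsp; olive oil: 7600 mL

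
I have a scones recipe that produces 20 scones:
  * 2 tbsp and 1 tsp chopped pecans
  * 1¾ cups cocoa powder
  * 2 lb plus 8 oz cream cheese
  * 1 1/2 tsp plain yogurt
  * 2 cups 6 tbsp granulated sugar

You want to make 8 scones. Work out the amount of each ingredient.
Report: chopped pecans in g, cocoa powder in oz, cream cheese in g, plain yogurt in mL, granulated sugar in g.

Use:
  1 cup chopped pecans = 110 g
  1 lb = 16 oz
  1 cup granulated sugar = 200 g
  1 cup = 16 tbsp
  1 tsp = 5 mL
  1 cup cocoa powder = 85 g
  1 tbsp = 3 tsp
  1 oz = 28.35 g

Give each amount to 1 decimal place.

Scaling factor: 8/20 = 2/5 = 0.4.
chopped pecans: (2 tbsp + 1 tsp = 7/3 tbsp) × 2/5 ÷ 16 tbsp/cup × 110 g/cup ≈ 6.4 g
cocoa powder: 1.75 cup × 2/5 × 85 g/cup ÷ 28.35 g/oz ≈ 2.1 oz
cream cheese: (2 lb + 8 oz = 2.5 lb) × 2/5 × 16 oz/lb × 28.35 g/oz = 453.6 g
plain yogurt: 1.5 tsp × 2/5 × 5 mL/tsp = 3.0 mL
granulated sugar: (2 cup + 6 tbsp = 2.375 cup) × 2/5 × 200 g/cup = 190.0 g

chopped pecans: 6.4 g; cocoa powder: 2.1 oz; cream cheese: 453.6 g; plain yogurt: 3.0 mL; granulated sugar: 190.0 g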